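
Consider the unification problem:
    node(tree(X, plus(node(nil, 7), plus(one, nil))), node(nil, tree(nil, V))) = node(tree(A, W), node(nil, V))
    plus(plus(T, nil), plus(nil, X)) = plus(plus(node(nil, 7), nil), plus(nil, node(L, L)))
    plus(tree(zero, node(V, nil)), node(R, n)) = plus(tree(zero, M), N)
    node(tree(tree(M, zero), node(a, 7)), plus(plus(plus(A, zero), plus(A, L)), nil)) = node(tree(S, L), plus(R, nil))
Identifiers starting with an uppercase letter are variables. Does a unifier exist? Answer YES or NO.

Decompose node/2: tree(X, plus(node(nil, 7), plus(one, nil))) = tree(A, W),  node(nil, tree(nil, V)) = node(nil, V).
Decompose tree/2: X = A,  plus(node(nil, 7), plus(one, nil)) = W.
Bind X := A; substituting into the one remaining equation that mentions X gives: plus(plus(T, nil), plus(nil, A)) = plus(plus(node(nil, 7), nil), plus(nil, node(L, L))).
Bind W := plus(node(nil, 7), plus(one, nil)); no other remaining equation mentions W.
Decompose node/2: nil = nil,  tree(nil, V) = V.
Delete trivial equation nil = nil.
Occurs check fails: V occurs in tree(nil, V); the equation V = tree(nil, V) has no finite solution.

NO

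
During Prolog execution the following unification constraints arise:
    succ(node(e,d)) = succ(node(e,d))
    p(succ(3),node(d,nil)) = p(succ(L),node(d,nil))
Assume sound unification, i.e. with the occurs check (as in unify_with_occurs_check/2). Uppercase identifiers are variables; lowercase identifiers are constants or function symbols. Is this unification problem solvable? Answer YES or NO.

YES

Delete trivial equation succ(node(e,d)) = succ(node(e,d)).
Decompose p/2: succ(3) = succ(L),  node(d,nil) = node(d,nil).
Decompose succ/1: 3 = L.
Bind L := 3; no other remaining equation mentions L.
Delete trivial equation node(d,nil) = node(d,nil).
No equations remain and no clash or occurs-check failure arose, so a unifier exists.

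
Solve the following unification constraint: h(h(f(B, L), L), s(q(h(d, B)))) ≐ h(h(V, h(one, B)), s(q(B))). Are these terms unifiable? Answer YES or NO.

NO

Decompose h/2: h(f(B, L), L) ≐ h(V, h(one, B)),  s(q(h(d, B))) ≐ s(q(B)).
Decompose h/2: f(B, L) ≐ V,  L ≐ h(one, B).
Bind V := f(B, L); no other remaining equation mentions V.
Bind L := h(one, B); no other remaining equation mentions L. Substituting into the earlier binding gives V := f(B, h(one, B)).
Decompose s/1: q(h(d, B)) ≐ q(B).
Decompose q/1: h(d, B) ≐ B.
Occurs check fails: B occurs in h(d, B); the equation B ≐ h(d, B) has no finite solution.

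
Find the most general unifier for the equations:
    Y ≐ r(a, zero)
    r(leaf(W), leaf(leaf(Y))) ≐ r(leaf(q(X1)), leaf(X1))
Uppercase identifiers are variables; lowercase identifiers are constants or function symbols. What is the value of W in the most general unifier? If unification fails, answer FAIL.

Bind Y := r(a, zero); substituting into the remaining equation gives: r(leaf(W), leaf(leaf(r(a, zero)))) ≐ r(leaf(q(X1)), leaf(X1)).
Decompose r/2: leaf(W) ≐ leaf(q(X1)),  leaf(leaf(r(a, zero))) ≐ leaf(X1).
Decompose leaf/1: W ≐ q(X1).
Bind W := q(X1); no other remaining equation mentions W.
Decompose leaf/1: leaf(r(a, zero)) ≐ X1.
Bind X1 := leaf(r(a, zero)). Substituting into the earlier binding gives W := q(leaf(r(a, zero))).
MGU = { Y -> r(a, zero), W -> q(leaf(r(a, zero))), X1 -> leaf(r(a, zero)) }, so W -> q(leaf(r(a, zero))).

q(leaf(r(a, zero)))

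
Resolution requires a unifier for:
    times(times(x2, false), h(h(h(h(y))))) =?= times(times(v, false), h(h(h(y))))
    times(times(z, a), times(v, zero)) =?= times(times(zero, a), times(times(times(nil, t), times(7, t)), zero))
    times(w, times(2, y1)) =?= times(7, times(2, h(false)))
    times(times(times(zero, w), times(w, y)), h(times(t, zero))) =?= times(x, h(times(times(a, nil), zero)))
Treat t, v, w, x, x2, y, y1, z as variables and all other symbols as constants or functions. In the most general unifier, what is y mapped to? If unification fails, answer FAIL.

FAIL

Decompose times/2: times(x2, false) =?= times(v, false),  h(h(h(h(y)))) =?= h(h(h(y))).
Decompose times/2: x2 =?= v,  false =?= false.
Bind x2 := v; no other remaining equation mentions x2.
Delete trivial equation false =?= false.
Decompose h/1: h(h(h(y))) =?= h(h(y)).
Decompose h/1: h(h(y)) =?= h(y).
Decompose h/1: h(y) =?= y.
Occurs check fails: y occurs in h(y); the equation y =?= h(y) has no finite solution.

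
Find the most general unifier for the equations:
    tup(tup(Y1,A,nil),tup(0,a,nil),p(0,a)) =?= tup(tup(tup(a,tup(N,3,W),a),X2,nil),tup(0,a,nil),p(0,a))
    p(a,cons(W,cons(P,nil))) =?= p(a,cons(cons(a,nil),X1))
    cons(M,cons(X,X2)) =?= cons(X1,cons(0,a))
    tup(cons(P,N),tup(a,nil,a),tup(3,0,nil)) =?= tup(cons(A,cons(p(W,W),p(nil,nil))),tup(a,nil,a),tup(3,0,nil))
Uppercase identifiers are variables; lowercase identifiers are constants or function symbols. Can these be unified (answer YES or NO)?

YES

Decompose tup/3: tup(Y1,A,nil) =?= tup(tup(a,tup(N,3,W),a),X2,nil),  tup(0,a,nil) =?= tup(0,a,nil),  p(0,a) =?= p(0,a).
Decompose tup/3: Y1 =?= tup(a,tup(N,3,W),a),  A =?= X2,  nil =?= nil.
Bind Y1 := tup(a,tup(N,3,W),a); no other remaining equation mentions Y1.
Bind A := X2; substituting into the one remaining equation that mentions A gives: tup(cons(P,N),tup(a,nil,a),tup(3,0,nil)) =?= tup(cons(X2,cons(p(W,W),p(nil,nil))),tup(a,nil,a),tup(3,0,nil)).
Delete trivial equation nil =?= nil.
Delete trivial equation tup(0,a,nil) =?= tup(0,a,nil).
Delete trivial equation p(0,a) =?= p(0,a).
Decompose p/2: a =?= a,  cons(W,cons(P,nil)) =?= cons(cons(a,nil),X1).
Delete trivial equation a =?= a.
Decompose cons/2: W =?= cons(a,nil),  cons(P,nil) =?= X1.
Bind W := cons(a,nil); substituting into the one remaining equation that mentions W gives: tup(cons(P,N),tup(a,nil,a),tup(3,0,nil)) =?= tup(cons(X2,cons(p(cons(a,nil),cons(a,nil)),p(nil,nil))),tup(a,nil,a),tup(3,0,nil)). Substituting into the earlier binding gives Y1 := tup(a,tup(N,3,cons(a,nil)),a).
Bind X1 := cons(P,nil); substituting into the one remaining equation that mentions X1 gives: cons(M,cons(X,X2)) =?= cons(cons(P,nil),cons(0,a)).
Decompose cons/2: M =?= cons(P,nil),  cons(X,X2) =?= cons(0,a).
Bind M := cons(P,nil); no other remaining equation mentions M.
Decompose cons/2: X =?= 0,  X2 =?= a.
Bind X := 0; no other remaining equation mentions X.
Bind X2 := a; substituting into the remaining equation gives: tup(cons(P,N),tup(a,nil,a),tup(3,0,nil)) =?= tup(cons(a,cons(p(cons(a,nil),cons(a,nil)),p(nil,nil))),tup(a,nil,a),tup(3,0,nil)). Substituting into the earlier binding gives A := a.
Decompose tup/3: cons(P,N) =?= cons(a,cons(p(cons(a,nil),cons(a,nil)),p(nil,nil))),  tup(a,nil,a) =?= tup(a,nil,a),  tup(3,0,nil) =?= tup(3,0,nil).
Decompose cons/2: P =?= a,  N =?= cons(p(cons(a,nil),cons(a,nil)),p(nil,nil)).
Bind P := a; no other remaining equation mentions P. Substituting into the earlier bindings gives X1 := cons(a,nil), M := cons(a,nil).
Bind N := cons(p(cons(a,nil),cons(a,nil)),p(nil,nil)); no other remaining equation mentions N. Substituting into the earlier binding gives Y1 := tup(a,tup(cons(p(cons(a,nil),cons(a,nil)),p(nil,nil)),3,cons(a,nil)),a).
Delete trivial equation tup(a,nil,a) =?= tup(a,nil,a).
Delete trivial equation tup(3,0,nil) =?= tup(3,0,nil).
No equations remain and no clash or occurs-check failure arose, so a unifier exists.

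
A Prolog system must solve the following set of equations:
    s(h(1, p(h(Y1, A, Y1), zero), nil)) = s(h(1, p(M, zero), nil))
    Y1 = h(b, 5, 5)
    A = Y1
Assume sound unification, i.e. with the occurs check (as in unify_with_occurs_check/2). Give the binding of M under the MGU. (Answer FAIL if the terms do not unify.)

h(h(b, 5, 5), h(b, 5, 5), h(b, 5, 5))

Decompose s/1: h(1, p(h(Y1, A, Y1), zero), nil) = h(1, p(M, zero), nil).
Decompose h/3: 1 = 1,  p(h(Y1, A, Y1), zero) = p(M, zero),  nil = nil.
Delete trivial equation 1 = 1.
Decompose p/2: h(Y1, A, Y1) = M,  zero = zero.
Bind M := h(Y1, A, Y1); no other remaining equation mentions M.
Delete trivial equation zero = zero.
Delete trivial equation nil = nil.
Bind Y1 := h(b, 5, 5); substituting into the remaining equation gives: A = h(b, 5, 5). Substituting into the earlier binding gives M := h(h(b, 5, 5), A, h(b, 5, 5)).
Bind A := h(b, 5, 5). Substituting into the earlier binding gives M := h(h(b, 5, 5), h(b, 5, 5), h(b, 5, 5)).
MGU = { M -> h(h(b, 5, 5), h(b, 5, 5), h(b, 5, 5)), Y1 -> h(b, 5, 5), A -> h(b, 5, 5) }, so M -> h(h(b, 5, 5), h(b, 5, 5), h(b, 5, 5)).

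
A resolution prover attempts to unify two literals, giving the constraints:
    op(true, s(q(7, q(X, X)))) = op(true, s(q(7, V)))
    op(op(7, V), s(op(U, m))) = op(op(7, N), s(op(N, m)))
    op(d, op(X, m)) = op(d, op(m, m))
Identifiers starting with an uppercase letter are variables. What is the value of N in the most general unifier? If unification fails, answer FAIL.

Decompose op/2: true = true,  s(q(7, q(X, X))) = s(q(7, V)).
Delete trivial equation true = true.
Decompose s/1: q(7, q(X, X)) = q(7, V).
Decompose q/2: 7 = 7,  q(X, X) = V.
Delete trivial equation 7 = 7.
Bind V := q(X, X); substituting into the one remaining equation that mentions V gives: op(op(7, q(X, X)), s(op(U, m))) = op(op(7, N), s(op(N, m))).
Decompose op/2: op(7, q(X, X)) = op(7, N),  s(op(U, m)) = s(op(N, m)).
Decompose op/2: 7 = 7,  q(X, X) = N.
Delete trivial equation 7 = 7.
Bind N := q(X, X); substituting into the one remaining equation that mentions N gives: s(op(U, m)) = s(op(q(X, X), m)).
Decompose s/1: op(U, m) = op(q(X, X), m).
Decompose op/2: U = q(X, X),  m = m.
Bind U := q(X, X); no other remaining equation mentions U.
Delete trivial equation m = m.
Decompose op/2: d = d,  op(X, m) = op(m, m).
Delete trivial equation d = d.
Decompose op/2: X = m,  m = m.
Bind X := m; no other remaining equation mentions X. Substituting into the earlier bindings gives V := q(m, m), N := q(m, m), U := q(m, m).
Delete trivial equation m = m.
MGU = { V ↦ q(m, m), N ↦ q(m, m), U ↦ q(m, m), X ↦ m }, so N ↦ q(m, m).

q(m, m)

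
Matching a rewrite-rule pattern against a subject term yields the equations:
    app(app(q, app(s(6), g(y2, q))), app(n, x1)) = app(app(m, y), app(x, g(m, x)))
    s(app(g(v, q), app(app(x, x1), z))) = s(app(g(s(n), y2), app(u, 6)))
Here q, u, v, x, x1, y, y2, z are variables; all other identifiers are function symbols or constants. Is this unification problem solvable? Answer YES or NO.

YES

Decompose app/2: app(q, app(s(6), g(y2, q))) = app(m, y),  app(n, x1) = app(x, g(m, x)).
Decompose app/2: q = m,  app(s(6), g(y2, q)) = y.
Bind q := m; substituting into the 2 remaining equations that mention q gives: app(s(6), g(y2, m)) = y,  s(app(g(v, m), app(app(x, x1), z))) = s(app(g(s(n), y2), app(u, 6))).
Bind y := app(s(6), g(y2, m)); no other remaining equation mentions y.
Decompose app/2: n = x,  x1 = g(m, x).
Bind x := n; substituting into the remaining equations gives: x1 = g(m, n),  s(app(g(v, m), app(app(n, x1), z))) = s(app(g(s(n), y2), app(u, 6))).
Bind x1 := g(m, n); substituting into the remaining equation gives: s(app(g(v, m), app(app(n, g(m, n)), z))) = s(app(g(s(n), y2), app(u, 6))).
Decompose s/1: app(g(v, m), app(app(n, g(m, n)), z)) = app(g(s(n), y2), app(u, 6)).
Decompose app/2: g(v, m) = g(s(n), y2),  app(app(n, g(m, n)), z) = app(u, 6).
Decompose g/2: v = s(n),  m = y2.
Bind v := s(n); no other remaining equation mentions v.
Bind y2 := m; no other remaining equation mentions y2. Substituting into the earlier binding gives y := app(s(6), g(m, m)).
Decompose app/2: app(n, g(m, n)) = u,  z = 6.
Bind u := app(n, g(m, n)); no other remaining equation mentions u.
Bind z := 6.
No equations remain and no clash or occurs-check failure arose, so a unifier exists.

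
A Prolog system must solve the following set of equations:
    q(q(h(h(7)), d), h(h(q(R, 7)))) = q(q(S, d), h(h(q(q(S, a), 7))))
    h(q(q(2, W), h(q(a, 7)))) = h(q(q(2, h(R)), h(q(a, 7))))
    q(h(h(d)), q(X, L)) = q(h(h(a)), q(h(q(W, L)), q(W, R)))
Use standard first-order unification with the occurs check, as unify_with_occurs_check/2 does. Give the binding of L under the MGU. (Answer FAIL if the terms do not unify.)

FAIL

Decompose q/2: q(h(h(7)), d) = q(S, d),  h(h(q(R, 7))) = h(h(q(q(S, a), 7))).
Decompose q/2: h(h(7)) = S,  d = d.
Bind S := h(h(7)); substituting into the one remaining equation that mentions S gives: h(h(q(R, 7))) = h(h(q(q(h(h(7)), a), 7))).
Delete trivial equation d = d.
Decompose h/1: h(q(R, 7)) = h(q(q(h(h(7)), a), 7)).
Decompose h/1: q(R, 7) = q(q(h(h(7)), a), 7).
Decompose q/2: R = q(h(h(7)), a),  7 = 7.
Bind R := q(h(h(7)), a); substituting into the 2 remaining equations that mention R gives: h(q(q(2, W), h(q(a, 7)))) = h(q(q(2, h(q(h(h(7)), a))), h(q(a, 7)))),  q(h(h(d)), q(X, L)) = q(h(h(a)), q(h(q(W, L)), q(W, q(h(h(7)), a)))).
Delete trivial equation 7 = 7.
Decompose h/1: q(q(2, W), h(q(a, 7))) = q(q(2, h(q(h(h(7)), a))), h(q(a, 7))).
Decompose q/2: q(2, W) = q(2, h(q(h(h(7)), a))),  h(q(a, 7)) = h(q(a, 7)).
Decompose q/2: 2 = 2,  W = h(q(h(h(7)), a)).
Delete trivial equation 2 = 2.
Bind W := h(q(h(h(7)), a)); substituting into the one remaining equation that mentions W gives: q(h(h(d)), q(X, L)) = q(h(h(a)), q(h(q(h(q(h(h(7)), a)), L)), q(h(q(h(h(7)), a)), q(h(h(7)), a)))).
Delete trivial equation h(q(a, 7)) = h(q(a, 7)).
Decompose q/2: h(h(d)) = h(h(a)),  q(X, L) = q(h(q(h(q(h(h(7)), a)), L)), q(h(q(h(h(7)), a)), q(h(h(7)), a))).
Decompose h/1: h(d) = h(a).
Decompose h/1: d = a.
Clash: constants d and a differ; no unifier exists.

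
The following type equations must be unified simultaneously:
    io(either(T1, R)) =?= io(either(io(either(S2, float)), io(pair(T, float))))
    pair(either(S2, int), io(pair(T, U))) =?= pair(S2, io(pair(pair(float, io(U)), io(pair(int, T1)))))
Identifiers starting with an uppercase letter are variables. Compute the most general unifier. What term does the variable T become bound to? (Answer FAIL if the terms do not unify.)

FAIL

Decompose io/1: either(T1, R) =?= either(io(either(S2, float)), io(pair(T, float))).
Decompose either/2: T1 =?= io(either(S2, float)),  R =?= io(pair(T, float)).
Bind T1 := io(either(S2, float)); substituting into the one remaining equation that mentions T1 gives: pair(either(S2, int), io(pair(T, U))) =?= pair(S2, io(pair(pair(float, io(U)), io(pair(int, io(either(S2, float))))))).
Bind R := io(pair(T, float)); no other remaining equation mentions R.
Decompose pair/2: either(S2, int) =?= S2,  io(pair(T, U)) =?= io(pair(pair(float, io(U)), io(pair(int, io(either(S2, float)))))).
Occurs check fails: S2 occurs in either(S2, int); the equation S2 =?= either(S2, int) has no finite solution.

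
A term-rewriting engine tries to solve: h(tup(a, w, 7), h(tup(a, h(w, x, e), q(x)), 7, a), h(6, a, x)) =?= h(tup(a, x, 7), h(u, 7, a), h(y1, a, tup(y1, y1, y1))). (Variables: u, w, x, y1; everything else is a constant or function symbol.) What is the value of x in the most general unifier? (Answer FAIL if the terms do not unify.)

Decompose h/3: tup(a, w, 7) =?= tup(a, x, 7),  h(tup(a, h(w, x, e), q(x)), 7, a) =?= h(u, 7, a),  h(6, a, x) =?= h(y1, a, tup(y1, y1, y1)).
Decompose tup/3: a =?= a,  w =?= x,  7 =?= 7.
Delete trivial equation a =?= a.
Bind w := x; substituting into the one remaining equation that mentions w gives: h(tup(a, h(x, x, e), q(x)), 7, a) =?= h(u, 7, a).
Delete trivial equation 7 =?= 7.
Decompose h/3: tup(a, h(x, x, e), q(x)) =?= u,  7 =?= 7,  a =?= a.
Bind u := tup(a, h(x, x, e), q(x)); no other remaining equation mentions u.
Delete trivial equation 7 =?= 7.
Delete trivial equation a =?= a.
Decompose h/3: 6 =?= y1,  a =?= a,  x =?= tup(y1, y1, y1).
Bind y1 := 6; substituting into the one remaining equation that mentions y1 gives: x =?= tup(6, 6, 6).
Delete trivial equation a =?= a.
Bind x := tup(6, 6, 6). Substituting into the earlier bindings gives w := tup(6, 6, 6), u := tup(a, h(tup(6, 6, 6), tup(6, 6, 6), e), q(tup(6, 6, 6))).
MGU = { w ↦ tup(6, 6, 6), u ↦ tup(a, h(tup(6, 6, 6), tup(6, 6, 6), e), q(tup(6, 6, 6))), y1 ↦ 6, x ↦ tup(6, 6, 6) }, so x ↦ tup(6, 6, 6).

tup(6, 6, 6)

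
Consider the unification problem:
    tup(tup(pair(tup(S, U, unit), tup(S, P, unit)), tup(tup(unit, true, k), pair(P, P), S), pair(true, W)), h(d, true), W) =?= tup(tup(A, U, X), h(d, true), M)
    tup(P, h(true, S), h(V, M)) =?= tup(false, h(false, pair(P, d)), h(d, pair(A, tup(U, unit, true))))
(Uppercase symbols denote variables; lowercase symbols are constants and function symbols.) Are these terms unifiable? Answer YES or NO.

NO

Decompose tup/3: tup(pair(tup(S, U, unit), tup(S, P, unit)), tup(tup(unit, true, k), pair(P, P), S), pair(true, W)) =?= tup(A, U, X),  h(d, true) =?= h(d, true),  W =?= M.
Decompose tup/3: pair(tup(S, U, unit), tup(S, P, unit)) =?= A,  tup(tup(unit, true, k), pair(P, P), S) =?= U,  pair(true, W) =?= X.
Bind A := pair(tup(S, U, unit), tup(S, P, unit)); substituting into the one remaining equation that mentions A gives: tup(P, h(true, S), h(V, M)) =?= tup(false, h(false, pair(P, d)), h(d, pair(pair(tup(S, U, unit), tup(S, P, unit)), tup(U, unit, true)))).
Bind U := tup(tup(unit, true, k), pair(P, P), S); substituting into the one remaining equation that mentions U gives: tup(P, h(true, S), h(V, M)) =?= tup(false, h(false, pair(P, d)), h(d, pair(pair(tup(S, tup(tup(unit, true, k), pair(P, P), S), unit), tup(S, P, unit)), tup(tup(tup(unit, true, k), pair(P, P), S), unit, true)))). Substituting into the earlier binding gives A := pair(tup(S, tup(tup(unit, true, k), pair(P, P), S), unit), tup(S, P, unit)).
Bind X := pair(true, W); no other remaining equation mentions X.
Delete trivial equation h(d, true) =?= h(d, true).
Bind W := M; no other remaining equation mentions W. Substituting into the earlier binding gives X := pair(true, M).
Decompose tup/3: P =?= false,  h(true, S) =?= h(false, pair(P, d)),  h(V, M) =?= h(d, pair(pair(tup(S, tup(tup(unit, true, k), pair(P, P), S), unit), tup(S, P, unit)), tup(tup(tup(unit, true, k), pair(P, P), S), unit, true))).
Bind P := false; substituting into the remaining equations gives: h(true, S) =?= h(false, pair(false, d)),  h(V, M) =?= h(d, pair(pair(tup(S, tup(tup(unit, true, k), pair(false, false), S), unit), tup(S, false, unit)), tup(tup(tup(unit, true, k), pair(false, false), S), unit, true))). Substituting into the earlier bindings gives A := pair(tup(S, tup(tup(unit, true, k), pair(false, false), S), unit), tup(S, false, unit)), U := tup(tup(unit, true, k), pair(false, false), S).
Decompose h/2: true =?= false,  S =?= pair(false, d).
Clash: constants true and false differ; no unifier exists.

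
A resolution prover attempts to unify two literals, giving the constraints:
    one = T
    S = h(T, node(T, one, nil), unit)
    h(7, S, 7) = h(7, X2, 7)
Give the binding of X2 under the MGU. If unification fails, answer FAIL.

h(one, node(one, one, nil), unit)

Bind T := one; substituting into the one remaining equation that mentions T gives: S = h(one, node(one, one, nil), unit).
Bind S := h(one, node(one, one, nil), unit); substituting into the remaining equation gives: h(7, h(one, node(one, one, nil), unit), 7) = h(7, X2, 7).
Decompose h/3: 7 = 7,  h(one, node(one, one, nil), unit) = X2,  7 = 7.
Delete trivial equation 7 = 7.
Bind X2 := h(one, node(one, one, nil), unit); no other remaining equation mentions X2.
Delete trivial equation 7 = 7.
MGU = { T ↦ one, S ↦ h(one, node(one, one, nil), unit), X2 ↦ h(one, node(one, one, nil), unit) }, so X2 ↦ h(one, node(one, one, nil), unit).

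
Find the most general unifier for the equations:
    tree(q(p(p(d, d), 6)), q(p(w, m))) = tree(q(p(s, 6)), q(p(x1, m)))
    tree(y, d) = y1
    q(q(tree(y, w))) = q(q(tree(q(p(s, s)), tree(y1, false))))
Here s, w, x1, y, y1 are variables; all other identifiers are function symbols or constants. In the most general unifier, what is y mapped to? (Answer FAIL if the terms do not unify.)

q(p(p(d, d), p(d, d)))

Decompose tree/2: q(p(p(d, d), 6)) = q(p(s, 6)),  q(p(w, m)) = q(p(x1, m)).
Decompose q/1: p(p(d, d), 6) = p(s, 6).
Decompose p/2: p(d, d) = s,  6 = 6.
Bind s := p(d, d); substituting into the one remaining equation that mentions s gives: q(q(tree(y, w))) = q(q(tree(q(p(p(d, d), p(d, d))), tree(y1, false)))).
Delete trivial equation 6 = 6.
Decompose q/1: p(w, m) = p(x1, m).
Decompose p/2: w = x1,  m = m.
Bind w := x1; substituting into the one remaining equation that mentions w gives: q(q(tree(y, x1))) = q(q(tree(q(p(p(d, d), p(d, d))), tree(y1, false)))).
Delete trivial equation m = m.
Bind y1 := tree(y, d); substituting into the remaining equation gives: q(q(tree(y, x1))) = q(q(tree(q(p(p(d, d), p(d, d))), tree(tree(y, d), false)))).
Decompose q/1: q(tree(y, x1)) = q(tree(q(p(p(d, d), p(d, d))), tree(tree(y, d), false))).
Decompose q/1: tree(y, x1) = tree(q(p(p(d, d), p(d, d))), tree(tree(y, d), false)).
Decompose tree/2: y = q(p(p(d, d), p(d, d))),  x1 = tree(tree(y, d), false).
Bind y := q(p(p(d, d), p(d, d))); substituting into the remaining equation gives: x1 = tree(tree(q(p(p(d, d), p(d, d))), d), false). Substituting into the earlier binding gives y1 := tree(q(p(p(d, d), p(d, d))), d).
Bind x1 := tree(tree(q(p(p(d, d), p(d, d))), d), false). Substituting into the earlier binding gives w := tree(tree(q(p(p(d, d), p(d, d))), d), false).
MGU = { s := p(d, d), w := tree(tree(q(p(p(d, d), p(d, d))), d), false), y1 := tree(q(p(p(d, d), p(d, d))), d), y := q(p(p(d, d), p(d, d))), x1 := tree(tree(q(p(p(d, d), p(d, d))), d), false) }, so y := q(p(p(d, d), p(d, d))).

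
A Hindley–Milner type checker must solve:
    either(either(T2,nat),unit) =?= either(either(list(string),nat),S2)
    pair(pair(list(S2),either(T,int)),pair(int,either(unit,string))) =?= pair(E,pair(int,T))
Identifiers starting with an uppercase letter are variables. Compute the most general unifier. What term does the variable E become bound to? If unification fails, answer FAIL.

Decompose either/2: either(T2,nat) =?= either(list(string),nat),  unit =?= S2.
Decompose either/2: T2 =?= list(string),  nat =?= nat.
Bind T2 := list(string); no other remaining equation mentions T2.
Delete trivial equation nat =?= nat.
Bind S2 := unit; substituting into the remaining equation gives: pair(pair(list(unit),either(T,int)),pair(int,either(unit,string))) =?= pair(E,pair(int,T)).
Decompose pair/2: pair(list(unit),either(T,int)) =?= E,  pair(int,either(unit,string)) =?= pair(int,T).
Bind E := pair(list(unit),either(T,int)); no other remaining equation mentions E.
Decompose pair/2: int =?= int,  either(unit,string) =?= T.
Delete trivial equation int =?= int.
Bind T := either(unit,string). Substituting into the earlier binding gives E := pair(list(unit),either(either(unit,string),int)).
MGU = { T2 ↦ list(string), S2 ↦ unit, E ↦ pair(list(unit),either(either(unit,string),int)), T ↦ either(unit,string) }, so E ↦ pair(list(unit),either(either(unit,string),int)).

pair(list(unit),either(either(unit,string),int))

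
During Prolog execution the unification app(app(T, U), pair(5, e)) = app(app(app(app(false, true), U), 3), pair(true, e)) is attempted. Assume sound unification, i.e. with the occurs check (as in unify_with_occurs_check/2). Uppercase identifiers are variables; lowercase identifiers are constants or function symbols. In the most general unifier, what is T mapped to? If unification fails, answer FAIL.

FAIL

Decompose app/2: app(T, U) = app(app(app(false, true), U), 3),  pair(5, e) = pair(true, e).
Decompose app/2: T = app(app(false, true), U),  U = 3.
Bind T := app(app(false, true), U); no other remaining equation mentions T.
Bind U := 3; no other remaining equation mentions U. Substituting into the earlier binding gives T := app(app(false, true), 3).
Decompose pair/2: 5 = true,  e = e.
Clash: constants 5 and true differ; no unifier exists.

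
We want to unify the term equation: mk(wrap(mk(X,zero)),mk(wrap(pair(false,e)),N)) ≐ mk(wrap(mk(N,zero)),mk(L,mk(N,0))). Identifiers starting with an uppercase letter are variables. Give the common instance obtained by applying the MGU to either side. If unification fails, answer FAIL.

Decompose mk/2: wrap(mk(X,zero)) ≐ wrap(mk(N,zero)),  mk(wrap(pair(false,e)),N) ≐ mk(L,mk(N,0)).
Decompose wrap/1: mk(X,zero) ≐ mk(N,zero).
Decompose mk/2: X ≐ N,  zero ≐ zero.
Bind X := N; no other remaining equation mentions X.
Delete trivial equation zero ≐ zero.
Decompose mk/2: wrap(pair(false,e)) ≐ L,  N ≐ mk(N,0).
Bind L := wrap(pair(false,e)); no other remaining equation mentions L.
Occurs check fails: N occurs in mk(N,0); the equation N ≐ mk(N,0) has no finite solution.

FAIL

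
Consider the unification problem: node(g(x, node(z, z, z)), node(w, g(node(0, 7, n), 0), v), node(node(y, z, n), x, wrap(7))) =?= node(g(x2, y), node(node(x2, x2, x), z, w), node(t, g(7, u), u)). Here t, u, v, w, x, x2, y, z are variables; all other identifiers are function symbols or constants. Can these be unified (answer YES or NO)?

YES

Decompose node/3: g(x, node(z, z, z)) =?= g(x2, y),  node(w, g(node(0, 7, n), 0), v) =?= node(node(x2, x2, x), z, w),  node(node(y, z, n), x, wrap(7)) =?= node(t, g(7, u), u).
Decompose g/2: x =?= x2,  node(z, z, z) =?= y.
Bind x := x2; substituting into the 2 remaining equations that mention x gives: node(w, g(node(0, 7, n), 0), v) =?= node(node(x2, x2, x2), z, w),  node(node(y, z, n), x2, wrap(7)) =?= node(t, g(7, u), u).
Bind y := node(z, z, z); substituting into the one remaining equation that mentions y gives: node(node(node(z, z, z), z, n), x2, wrap(7)) =?= node(t, g(7, u), u).
Decompose node/3: w =?= node(x2, x2, x2),  g(node(0, 7, n), 0) =?= z,  v =?= w.
Bind w := node(x2, x2, x2); substituting into the one remaining equation that mentions w gives: v =?= node(x2, x2, x2).
Bind z := g(node(0, 7, n), 0); substituting into the one remaining equation that mentions z gives: node(node(node(g(node(0, 7, n), 0), g(node(0, 7, n), 0), g(node(0, 7, n), 0)), g(node(0, 7, n), 0), n), x2, wrap(7)) =?= node(t, g(7, u), u). Substituting into the earlier binding gives y := node(g(node(0, 7, n), 0), g(node(0, 7, n), 0), g(node(0, 7, n), 0)).
Bind v := node(x2, x2, x2); no other remaining equation mentions v.
Decompose node/3: node(node(g(node(0, 7, n), 0), g(node(0, 7, n), 0), g(node(0, 7, n), 0)), g(node(0, 7, n), 0), n) =?= t,  x2 =?= g(7, u),  wrap(7) =?= u.
Bind t := node(node(g(node(0, 7, n), 0), g(node(0, 7, n), 0), g(node(0, 7, n), 0)), g(node(0, 7, n), 0), n); no other remaining equation mentions t.
Bind x2 := g(7, u); no other remaining equation mentions x2. Substituting into the earlier bindings gives x := g(7, u), w := node(g(7, u), g(7, u), g(7, u)), v := node(g(7, u), g(7, u), g(7, u)).
Bind u := wrap(7). Substituting into the earlier bindings gives x := g(7, wrap(7)), w := node(g(7, wrap(7)), g(7, wrap(7)), g(7, wrap(7))), v := node(g(7, wrap(7)), g(7, wrap(7)), g(7, wrap(7))), x2 := g(7, wrap(7)).
No equations remain and no clash or occurs-check failure arose, so a unifier exists.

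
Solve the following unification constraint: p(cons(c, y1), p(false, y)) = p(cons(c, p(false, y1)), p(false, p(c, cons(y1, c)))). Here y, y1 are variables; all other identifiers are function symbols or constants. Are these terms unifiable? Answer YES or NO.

Decompose p/2: cons(c, y1) = cons(c, p(false, y1)),  p(false, y) = p(false, p(c, cons(y1, c))).
Decompose cons/2: c = c,  y1 = p(false, y1).
Delete trivial equation c = c.
Occurs check fails: y1 occurs in p(false, y1); the equation y1 = p(false, y1) has no finite solution.

NO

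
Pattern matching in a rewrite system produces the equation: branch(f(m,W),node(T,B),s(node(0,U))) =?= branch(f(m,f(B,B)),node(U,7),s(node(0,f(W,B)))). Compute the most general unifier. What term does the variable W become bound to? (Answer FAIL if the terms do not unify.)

f(7,7)

Decompose branch/3: f(m,W) =?= f(m,f(B,B)),  node(T,B) =?= node(U,7),  s(node(0,U)) =?= s(node(0,f(W,B))).
Decompose f/2: m =?= m,  W =?= f(B,B).
Delete trivial equation m =?= m.
Bind W := f(B,B); substituting into the one remaining equation that mentions W gives: s(node(0,U)) =?= s(node(0,f(f(B,B),B))).
Decompose node/2: T =?= U,  B =?= 7.
Bind T := U; no other remaining equation mentions T.
Bind B := 7; substituting into the remaining equation gives: s(node(0,U)) =?= s(node(0,f(f(7,7),7))). Substituting into the earlier binding gives W := f(7,7).
Decompose s/1: node(0,U) =?= node(0,f(f(7,7),7)).
Decompose node/2: 0 =?= 0,  U =?= f(f(7,7),7).
Delete trivial equation 0 =?= 0.
Bind U := f(f(7,7),7). Substituting into the earlier binding gives T := f(f(7,7),7).
MGU = { W := f(7,7), T := f(f(7,7),7), B := 7, U := f(f(7,7),7) }, so W := f(7,7).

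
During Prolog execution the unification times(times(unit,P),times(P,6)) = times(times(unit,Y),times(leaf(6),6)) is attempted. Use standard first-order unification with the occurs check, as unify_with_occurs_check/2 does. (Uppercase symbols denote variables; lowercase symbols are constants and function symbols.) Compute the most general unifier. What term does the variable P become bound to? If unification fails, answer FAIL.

Decompose times/2: times(unit,P) = times(unit,Y),  times(P,6) = times(leaf(6),6).
Decompose times/2: unit = unit,  P = Y.
Delete trivial equation unit = unit.
Bind P := Y; substituting into the remaining equation gives: times(Y,6) = times(leaf(6),6).
Decompose times/2: Y = leaf(6),  6 = 6.
Bind Y := leaf(6); no other remaining equation mentions Y. Substituting into the earlier binding gives P := leaf(6).
Delete trivial equation 6 = 6.
MGU = { P = leaf(6), Y = leaf(6) }, so P = leaf(6).

leaf(6)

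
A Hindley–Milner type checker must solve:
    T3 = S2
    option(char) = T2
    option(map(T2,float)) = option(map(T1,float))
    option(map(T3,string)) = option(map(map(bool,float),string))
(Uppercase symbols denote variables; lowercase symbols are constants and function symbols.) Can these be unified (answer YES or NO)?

Bind T3 := S2; substituting into the one remaining equation that mentions T3 gives: option(map(S2,string)) = option(map(map(bool,float),string)).
Bind T2 := option(char); substituting into the one remaining equation that mentions T2 gives: option(map(option(char),float)) = option(map(T1,float)).
Decompose option/1: map(option(char),float) = map(T1,float).
Decompose map/2: option(char) = T1,  float = float.
Bind T1 := option(char); no other remaining equation mentions T1.
Delete trivial equation float = float.
Decompose option/1: map(S2,string) = map(map(bool,float),string).
Decompose map/2: S2 = map(bool,float),  string = string.
Bind S2 := map(bool,float); no other remaining equation mentions S2. Substituting into the earlier binding gives T3 := map(bool,float).
Delete trivial equation string = string.
No equations remain and no clash or occurs-check failure arose, so a unifier exists.

YES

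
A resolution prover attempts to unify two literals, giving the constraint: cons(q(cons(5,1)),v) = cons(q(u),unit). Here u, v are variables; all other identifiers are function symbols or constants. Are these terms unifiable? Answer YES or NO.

YES

Decompose cons/2: q(cons(5,1)) = q(u),  v = unit.
Decompose q/1: cons(5,1) = u.
Bind u := cons(5,1); no other remaining equation mentions u.
Bind v := unit.
No equations remain and no clash or occurs-check failure arose, so a unifier exists.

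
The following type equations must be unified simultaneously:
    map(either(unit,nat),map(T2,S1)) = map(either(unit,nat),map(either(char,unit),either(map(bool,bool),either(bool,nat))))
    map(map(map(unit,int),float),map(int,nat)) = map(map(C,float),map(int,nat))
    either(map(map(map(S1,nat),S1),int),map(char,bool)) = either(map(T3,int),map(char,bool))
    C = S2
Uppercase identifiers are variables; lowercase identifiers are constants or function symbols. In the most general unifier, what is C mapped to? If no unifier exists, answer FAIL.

Decompose map/2: either(unit,nat) = either(unit,nat),  map(T2,S1) = map(either(char,unit),either(map(bool,bool),either(bool,nat))).
Delete trivial equation either(unit,nat) = either(unit,nat).
Decompose map/2: T2 = either(char,unit),  S1 = either(map(bool,bool),either(bool,nat)).
Bind T2 := either(char,unit); no other remaining equation mentions T2.
Bind S1 := either(map(bool,bool),either(bool,nat)); substituting into the one remaining equation that mentions S1 gives: either(map(map(map(either(map(bool,bool),either(bool,nat)),nat),either(map(bool,bool),either(bool,nat))),int),map(char,bool)) = either(map(T3,int),map(char,bool)).
Decompose map/2: map(map(unit,int),float) = map(C,float),  map(int,nat) = map(int,nat).
Decompose map/2: map(unit,int) = C,  float = float.
Bind C := map(unit,int); substituting into the one remaining equation that mentions C gives: map(unit,int) = S2.
Delete trivial equation float = float.
Delete trivial equation map(int,nat) = map(int,nat).
Decompose either/2: map(map(map(either(map(bool,bool),either(bool,nat)),nat),either(map(bool,bool),either(bool,nat))),int) = map(T3,int),  map(char,bool) = map(char,bool).
Decompose map/2: map(map(either(map(bool,bool),either(bool,nat)),nat),either(map(bool,bool),either(bool,nat))) = T3,  int = int.
Bind T3 := map(map(either(map(bool,bool),either(bool,nat)),nat),either(map(bool,bool),either(bool,nat))); no other remaining equation mentions T3.
Delete trivial equation int = int.
Delete trivial equation map(char,bool) = map(char,bool).
Bind S2 := map(unit,int).
MGU = { T2 := either(char,unit), S1 := either(map(bool,bool),either(bool,nat)), C := map(unit,int), T3 := map(map(either(map(bool,bool),either(bool,nat)),nat),either(map(bool,bool),either(bool,nat))), S2 := map(unit,int) }, so C := map(unit,int).

map(unit,int)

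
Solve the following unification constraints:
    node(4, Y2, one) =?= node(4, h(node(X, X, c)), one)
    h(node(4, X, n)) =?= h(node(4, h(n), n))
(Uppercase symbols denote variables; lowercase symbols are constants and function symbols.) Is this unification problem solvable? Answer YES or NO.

Decompose node/3: 4 =?= 4,  Y2 =?= h(node(X, X, c)),  one =?= one.
Delete trivial equation 4 =?= 4.
Bind Y2 := h(node(X, X, c)); no other remaining equation mentions Y2.
Delete trivial equation one =?= one.
Decompose h/1: node(4, X, n) =?= node(4, h(n), n).
Decompose node/3: 4 =?= 4,  X =?= h(n),  n =?= n.
Delete trivial equation 4 =?= 4.
Bind X := h(n); no other remaining equation mentions X. Substituting into the earlier binding gives Y2 := h(node(h(n), h(n), c)).
Delete trivial equation n =?= n.
No equations remain and no clash or occurs-check failure arose, so a unifier exists.

YES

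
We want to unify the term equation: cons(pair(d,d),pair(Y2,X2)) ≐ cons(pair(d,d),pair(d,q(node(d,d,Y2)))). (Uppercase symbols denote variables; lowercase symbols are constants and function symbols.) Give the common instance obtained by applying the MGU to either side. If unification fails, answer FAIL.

cons(pair(d,d),pair(d,q(node(d,d,d))))

Decompose cons/2: pair(d,d) ≐ pair(d,d),  pair(Y2,X2) ≐ pair(d,q(node(d,d,Y2))).
Delete trivial equation pair(d,d) ≐ pair(d,d).
Decompose pair/2: Y2 ≐ d,  X2 ≐ q(node(d,d,Y2)).
Bind Y2 := d; substituting into the remaining equation gives: X2 ≐ q(node(d,d,d)).
Bind X2 := q(node(d,d,d)).
Applying the MGU to either side gives cons(pair(d,d),pair(d,q(node(d,d,d)))).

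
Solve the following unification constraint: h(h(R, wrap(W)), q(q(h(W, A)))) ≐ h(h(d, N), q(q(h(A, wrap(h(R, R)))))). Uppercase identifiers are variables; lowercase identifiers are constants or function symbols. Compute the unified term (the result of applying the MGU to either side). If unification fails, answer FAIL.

Decompose h/2: h(R, wrap(W)) ≐ h(d, N),  q(q(h(W, A))) ≐ q(q(h(A, wrap(h(R, R))))).
Decompose h/2: R ≐ d,  wrap(W) ≐ N.
Bind R := d; substituting into the one remaining equation that mentions R gives: q(q(h(W, A))) ≐ q(q(h(A, wrap(h(d, d))))).
Bind N := wrap(W); no other remaining equation mentions N.
Decompose q/1: q(h(W, A)) ≐ q(h(A, wrap(h(d, d)))).
Decompose q/1: h(W, A) ≐ h(A, wrap(h(d, d))).
Decompose h/2: W ≐ A,  A ≐ wrap(h(d, d)).
Bind W := A; no other remaining equation mentions W. Substituting into the earlier binding gives N := wrap(A).
Bind A := wrap(h(d, d)). Substituting into the earlier bindings gives N := wrap(wrap(h(d, d))), W := wrap(h(d, d)).
Applying the MGU to either side gives h(h(d, wrap(wrap(h(d, d)))), q(q(h(wrap(h(d, d)), wrap(h(d, d)))))).

h(h(d, wrap(wrap(h(d, d)))), q(q(h(wrap(h(d, d)), wrap(h(d, d))))))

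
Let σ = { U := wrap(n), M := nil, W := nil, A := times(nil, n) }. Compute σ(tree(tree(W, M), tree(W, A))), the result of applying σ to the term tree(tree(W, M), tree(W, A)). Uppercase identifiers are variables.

Replace each occurrence of M with nil.
Replace each occurrence of W with nil.
Replace each occurrence of A with times(nil, n).
Result: tree(tree(nil, nil), tree(nil, times(nil, n))).

tree(tree(nil, nil), tree(nil, times(nil, n)))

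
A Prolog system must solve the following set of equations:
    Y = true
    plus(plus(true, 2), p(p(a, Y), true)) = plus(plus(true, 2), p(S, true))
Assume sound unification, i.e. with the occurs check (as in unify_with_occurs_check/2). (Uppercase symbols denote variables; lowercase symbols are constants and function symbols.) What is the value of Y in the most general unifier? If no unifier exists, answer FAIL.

true

Bind Y := true; substituting into the remaining equation gives: plus(plus(true, 2), p(p(a, true), true)) = plus(plus(true, 2), p(S, true)).
Decompose plus/2: plus(true, 2) = plus(true, 2),  p(p(a, true), true) = p(S, true).
Delete trivial equation plus(true, 2) = plus(true, 2).
Decompose p/2: p(a, true) = S,  true = true.
Bind S := p(a, true); no other remaining equation mentions S.
Delete trivial equation true = true.
MGU = { Y = true, S = p(a, true) }, so Y = true.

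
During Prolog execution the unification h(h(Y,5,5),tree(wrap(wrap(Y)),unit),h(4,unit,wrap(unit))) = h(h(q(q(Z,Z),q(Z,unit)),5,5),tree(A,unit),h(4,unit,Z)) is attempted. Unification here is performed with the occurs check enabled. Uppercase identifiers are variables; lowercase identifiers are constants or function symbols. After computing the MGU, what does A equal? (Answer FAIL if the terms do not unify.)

Decompose h/3: h(Y,5,5) = h(q(q(Z,Z),q(Z,unit)),5,5),  tree(wrap(wrap(Y)),unit) = tree(A,unit),  h(4,unit,wrap(unit)) = h(4,unit,Z).
Decompose h/3: Y = q(q(Z,Z),q(Z,unit)),  5 = 5,  5 = 5.
Bind Y := q(q(Z,Z),q(Z,unit)); substituting into the one remaining equation that mentions Y gives: tree(wrap(wrap(q(q(Z,Z),q(Z,unit)))),unit) = tree(A,unit).
Delete trivial equation 5 = 5.
Delete trivial equation 5 = 5.
Decompose tree/2: wrap(wrap(q(q(Z,Z),q(Z,unit)))) = A,  unit = unit.
Bind A := wrap(wrap(q(q(Z,Z),q(Z,unit)))); no other remaining equation mentions A.
Delete trivial equation unit = unit.
Decompose h/3: 4 = 4,  unit = unit,  wrap(unit) = Z.
Delete trivial equation 4 = 4.
Delete trivial equation unit = unit.
Bind Z := wrap(unit). Substituting into the earlier bindings gives Y := q(q(wrap(unit),wrap(unit)),q(wrap(unit),unit)), A := wrap(wrap(q(q(wrap(unit),wrap(unit)),q(wrap(unit),unit)))).
MGU = { Y = q(q(wrap(unit),wrap(unit)),q(wrap(unit),unit)), A = wrap(wrap(q(q(wrap(unit),wrap(unit)),q(wrap(unit),unit)))), Z = wrap(unit) }, so A = wrap(wrap(q(q(wrap(unit),wrap(unit)),q(wrap(unit),unit)))).

wrap(wrap(q(q(wrap(unit),wrap(unit)),q(wrap(unit),unit))))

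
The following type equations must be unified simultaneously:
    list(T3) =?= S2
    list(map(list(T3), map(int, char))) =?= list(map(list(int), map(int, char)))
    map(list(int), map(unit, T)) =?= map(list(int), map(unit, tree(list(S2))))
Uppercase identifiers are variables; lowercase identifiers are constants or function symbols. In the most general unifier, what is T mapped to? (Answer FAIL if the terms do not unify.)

Bind S2 := list(T3); substituting into the one remaining equation that mentions S2 gives: map(list(int), map(unit, T)) =?= map(list(int), map(unit, tree(list(list(T3))))).
Decompose list/1: map(list(T3), map(int, char)) =?= map(list(int), map(int, char)).
Decompose map/2: list(T3) =?= list(int),  map(int, char) =?= map(int, char).
Decompose list/1: T3 =?= int.
Bind T3 := int; substituting into the one remaining equation that mentions T3 gives: map(list(int), map(unit, T)) =?= map(list(int), map(unit, tree(list(list(int))))). Substituting into the earlier binding gives S2 := list(int).
Delete trivial equation map(int, char) =?= map(int, char).
Decompose map/2: list(int) =?= list(int),  map(unit, T) =?= map(unit, tree(list(list(int)))).
Delete trivial equation list(int) =?= list(int).
Decompose map/2: unit =?= unit,  T =?= tree(list(list(int))).
Delete trivial equation unit =?= unit.
Bind T := tree(list(list(int))).
MGU = { S2 -> list(int), T3 -> int, T -> tree(list(list(int))) }, so T -> tree(list(list(int))).

tree(list(list(int)))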